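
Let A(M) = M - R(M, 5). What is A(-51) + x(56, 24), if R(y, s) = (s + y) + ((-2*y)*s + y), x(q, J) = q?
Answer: -408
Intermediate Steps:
R(y, s) = s + 2*y - 2*s*y (R(y, s) = (s + y) + (-2*s*y + y) = (s + y) + (y - 2*s*y) = s + 2*y - 2*s*y)
A(M) = -5 + 9*M (A(M) = M - (5 + 2*M - 2*5*M) = M - (5 + 2*M - 10*M) = M - (5 - 8*M) = M + (-5 + 8*M) = -5 + 9*M)
A(-51) + x(56, 24) = (-5 + 9*(-51)) + 56 = (-5 - 459) + 56 = -464 + 56 = -408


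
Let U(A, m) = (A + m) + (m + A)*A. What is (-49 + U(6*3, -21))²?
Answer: 11236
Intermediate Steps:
U(A, m) = A + m + A*(A + m) (U(A, m) = (A + m) + (A + m)*A = (A + m) + A*(A + m) = A + m + A*(A + m))
(-49 + U(6*3, -21))² = (-49 + (6*3 - 21 + (6*3)² + (6*3)*(-21)))² = (-49 + (18 - 21 + 18² + 18*(-21)))² = (-49 + (18 - 21 + 324 - 378))² = (-49 - 57)² = (-106)² = 11236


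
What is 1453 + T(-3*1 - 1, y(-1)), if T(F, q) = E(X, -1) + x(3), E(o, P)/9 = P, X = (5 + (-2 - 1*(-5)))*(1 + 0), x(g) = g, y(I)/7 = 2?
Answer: 1447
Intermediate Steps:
y(I) = 14 (y(I) = 7*2 = 14)
X = 8 (X = (5 + (-2 + 5))*1 = (5 + 3)*1 = 8*1 = 8)
E(o, P) = 9*P
T(F, q) = -6 (T(F, q) = 9*(-1) + 3 = -9 + 3 = -6)
1453 + T(-3*1 - 1, y(-1)) = 1453 - 6 = 1447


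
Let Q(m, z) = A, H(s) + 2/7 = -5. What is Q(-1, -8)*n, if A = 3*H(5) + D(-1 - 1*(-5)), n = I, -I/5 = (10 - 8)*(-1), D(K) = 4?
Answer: -830/7 ≈ -118.57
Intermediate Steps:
I = 10 (I = -5*(10 - 8)*(-1) = -10*(-1) = -5*(-2) = 10)
n = 10
H(s) = -37/7 (H(s) = -2/7 - 5 = -37/7)
A = -83/7 (A = 3*(-37/7) + 4 = -111/7 + 4 = -83/7 ≈ -11.857)
Q(m, z) = -83/7
Q(-1, -8)*n = -83/7*10 = -830/7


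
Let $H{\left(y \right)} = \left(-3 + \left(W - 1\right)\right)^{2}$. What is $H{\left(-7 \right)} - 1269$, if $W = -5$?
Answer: $-1188$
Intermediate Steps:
$H{\left(y \right)} = 81$ ($H{\left(y \right)} = \left(-3 - 6\right)^{2} = \left(-9\right)^{2} = 81$)
$H{\left(-7 \right)} - 1269 = 81 - 1269 = -1188$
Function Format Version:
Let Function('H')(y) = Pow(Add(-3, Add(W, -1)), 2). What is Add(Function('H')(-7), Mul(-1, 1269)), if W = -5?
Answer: -1188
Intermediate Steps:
Function('H')(y) = 81 (Function('H')(y) = Pow(Add(-3, Add(-5, -1)), 2) = Pow(Add(-3, -6), 2) = Pow(-9, 2) = 81)
Add(Function('H')(-7), Mul(-1, 1269)) = Add(81, Mul(-1, 1269)) = Add(81, -1269) = -1188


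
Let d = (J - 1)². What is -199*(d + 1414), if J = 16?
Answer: -326161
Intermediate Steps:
d = 225 (d = (16 - 1)² = 15² = 225)
-199*(d + 1414) = -199*(225 + 1414) = -199*1639 = -326161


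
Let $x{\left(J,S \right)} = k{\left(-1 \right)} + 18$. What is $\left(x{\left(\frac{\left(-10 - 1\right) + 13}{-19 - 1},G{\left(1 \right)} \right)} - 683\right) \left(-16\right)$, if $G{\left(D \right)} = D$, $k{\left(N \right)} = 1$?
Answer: $10624$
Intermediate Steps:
$x{\left(J,S \right)} = 19$ ($x{\left(J,S \right)} = 1 + 18 = 19$)
$\left(x{\left(\frac{\left(-10 - 1\right) + 13}{-19 - 1},G{\left(1 \right)} \right)} - 683\right) \left(-16\right) = \left(19 - 683\right) \left(-16\right) = \left(-664\right) \left(-16\right) = 10624$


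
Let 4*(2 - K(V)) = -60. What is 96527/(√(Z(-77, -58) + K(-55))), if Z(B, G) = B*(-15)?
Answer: 96527*√293/586 ≈ 2819.6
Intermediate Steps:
Z(B, G) = -15*B
K(V) = 17 (K(V) = 2 - ¼*(-60) = 2 + 15 = 17)
96527/(√(Z(-77, -58) + K(-55))) = 96527/(√(-15*(-77) + 17)) = 96527/(√(1155 + 17)) = 96527/(√1172) = 96527/((2*√293)) = 96527*(√293/586) = 96527*√293/586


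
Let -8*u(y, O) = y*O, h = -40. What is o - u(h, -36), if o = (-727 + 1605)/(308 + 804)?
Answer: 100519/556 ≈ 180.79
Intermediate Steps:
o = 439/556 (o = 878/1112 = 878*(1/1112) = 439/556 ≈ 0.78957)
u(y, O) = -O*y/8 (u(y, O) = -y*O/8 = -O*y/8)
o - u(h, -36) = 439/556 - (-1)*(-36)*(-40)/8 = 439/556 - 1*(-180) = 439/556 + 180 = 100519/556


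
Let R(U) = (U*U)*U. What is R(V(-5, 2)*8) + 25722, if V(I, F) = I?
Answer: -38278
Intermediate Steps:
R(U) = U**3 (R(U) = U**2*U = U**3)
R(V(-5, 2)*8) + 25722 = (-5*8)**3 + 25722 = (-40)**3 + 25722 = -64000 + 25722 = -38278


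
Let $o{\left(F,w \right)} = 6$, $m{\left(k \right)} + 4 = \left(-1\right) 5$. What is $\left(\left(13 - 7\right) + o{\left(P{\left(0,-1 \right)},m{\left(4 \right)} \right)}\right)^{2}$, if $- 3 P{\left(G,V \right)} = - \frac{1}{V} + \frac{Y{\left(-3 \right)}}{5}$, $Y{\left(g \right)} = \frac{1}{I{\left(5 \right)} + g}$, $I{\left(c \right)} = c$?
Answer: $144$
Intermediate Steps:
$Y{\left(g \right)} = \frac{1}{5 + g}$
$P{\left(G,V \right)} = - \frac{1}{30} + \frac{1}{3 V}$ ($P{\left(G,V \right)} = - \frac{- \frac{1}{V} + \frac{1}{\left(5 - 3\right) 5}}{3} = - \frac{- \frac{1}{V} + \frac{1}{2} \cdot \frac{1}{5}}{3} = - \frac{- \frac{1}{V} + \frac{1}{10}}{3} = - \frac{\frac{1}{10} - \frac{1}{V}}{3} = - \frac{1}{30} + \frac{1}{3 V}$)
$m{\left(k \right)} = -9$ ($m{\left(k \right)} = -4 - 5 = -9$)
$\left(\left(13 - 7\right) + o{\left(P{\left(0,-1 \right)},m{\left(4 \right)} \right)}\right)^{2} = \left(\left(13 - 7\right) + 6\right)^{2} = \left(6 + 6\right)^{2} = 12^{2} = 144$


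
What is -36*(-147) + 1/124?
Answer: 656209/124 ≈ 5292.0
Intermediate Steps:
-36*(-147) + 1/124 = 5292 + 1/124 = 656209/124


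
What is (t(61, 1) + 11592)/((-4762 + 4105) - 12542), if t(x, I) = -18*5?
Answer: -11502/13199 ≈ -0.87143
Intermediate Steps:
t(x, I) = -90
(t(61, 1) + 11592)/((-4762 + 4105) - 12542) = (-90 + 11592)/((-4762 + 4105) - 12542) = 11502/(-657 - 12542) = 11502/(-13199) = 11502*(-1/13199) = -11502/13199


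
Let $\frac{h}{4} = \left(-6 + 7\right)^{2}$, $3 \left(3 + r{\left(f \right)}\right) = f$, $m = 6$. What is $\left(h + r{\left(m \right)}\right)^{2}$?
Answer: $9$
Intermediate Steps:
$r{\left(f \right)} = -3 + \frac{f}{3}$
$h = 4$ ($h = 4 \left(-6 + 7\right)^{2} = 4 \cdot 1^{2} = 4 \cdot 1 = 4$)
$\left(h + r{\left(m \right)}\right)^{2} = \left(4 + \left(-3 + \frac{1}{3} \cdot 6\right)\right)^{2} = \left(4 + \left(-3 + 2\right)\right)^{2} = \left(4 - 1\right)^{2} = 3^{2} = 9$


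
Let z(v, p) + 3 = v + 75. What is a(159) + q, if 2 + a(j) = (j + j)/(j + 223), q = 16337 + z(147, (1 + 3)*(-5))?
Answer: 3161973/191 ≈ 16555.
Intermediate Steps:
z(v, p) = 72 + v (z(v, p) = -3 + (v + 75) = -3 + (75 + v) = 72 + v)
q = 16556 (q = 16337 + (72 + 147) = 16337 + 219 = 16556)
a(j) = -2 + 2*j/(223 + j) (a(j) = -2 + (j + j)/(j + 223) = -2 + (2*j)/(223 + j) = -2 + 2*j/(223 + j))
a(159) + q = -446/(223 + 159) + 16556 = -446/382 + 16556 = -446*1/382 + 16556 = -223/191 + 16556 = 3161973/191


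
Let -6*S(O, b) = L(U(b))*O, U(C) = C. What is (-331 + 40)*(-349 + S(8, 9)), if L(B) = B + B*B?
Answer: 136479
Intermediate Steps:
L(B) = B + B²
S(O, b) = -O*b*(1 + b)/6 (S(O, b) = -b*(1 + b)*O/6 = -O*b*(1 + b)/6)
(-331 + 40)*(-349 + S(8, 9)) = (-331 + 40)*(-349 - ⅙*8*9*(1 + 9)) = -291*(-349 - ⅙*8*9*10) = -291*(-349 - 120) = -291*(-469) = 136479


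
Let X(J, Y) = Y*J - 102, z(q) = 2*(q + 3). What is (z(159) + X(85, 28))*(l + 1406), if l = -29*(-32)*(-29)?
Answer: -66366612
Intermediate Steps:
l = -26912 (l = 928*(-29) = -26912)
z(q) = 6 + 2*q (z(q) = 2*(3 + q) = 6 + 2*q)
X(J, Y) = -102 + J*Y (X(J, Y) = J*Y - 102 = -102 + J*Y)
(z(159) + X(85, 28))*(l + 1406) = ((6 + 2*159) + (-102 + 85*28))*(-26912 + 1406) = ((6 + 318) + (-102 + 2380))*(-25506) = (324 + 2278)*(-25506) = 2602*(-25506) = -66366612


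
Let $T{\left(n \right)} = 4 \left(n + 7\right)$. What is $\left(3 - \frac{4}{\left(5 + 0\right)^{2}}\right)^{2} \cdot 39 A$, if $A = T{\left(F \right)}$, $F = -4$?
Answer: $\frac{2359188}{625} \approx 3774.7$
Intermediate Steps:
$T{\left(n \right)} = 28 + 4 n$ ($T{\left(n \right)} = 4 \left(7 + n\right) = 28 + 4 n$)
$A = 12$ ($A = 28 + 4 \left(-4\right) = 28 - 16 = 12$)
$\left(3 - \frac{4}{\left(5 + 0\right)^{2}}\right)^{2} \cdot 39 A = \left(3 - \frac{4}{\left(5 + 0\right)^{2}}\right)^{2} \cdot 39 \cdot 12 = \left(3 - \frac{4}{5^{2}}\right)^{2} \cdot 39 \cdot 12 = \left(3 - \frac{4}{25}\right)^{2} \cdot 39 \cdot 12 = \left(\frac{71}{25}\right)^{2} \cdot 39 \cdot 12 = \frac{5041}{625} \cdot 39 \cdot 12 = \frac{196599}{625} \cdot 12 = \frac{2359188}{625}$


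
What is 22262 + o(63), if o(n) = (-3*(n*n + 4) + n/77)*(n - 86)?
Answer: 3260182/11 ≈ 2.9638e+5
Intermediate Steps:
o(n) = (-86 + n)*(-12 - 3*n**2 + n/77) (o(n) = (-3*(n**2 + 4) + n*(1/77))*(-86 + n) = (-3*(4 + n**2) + n/77)*(-86 + n) = ((-12 - 3*n**2) + n/77)*(-86 + n) = (-12 - 3*n**2 + n/77)*(-86 + n) = (-86 + n)*(-12 - 3*n**2 + n/77))
22262 + o(63) = 22262 + (1032 - 3*63**3 - 1010/77*63 + (19867/77)*63**2) = 22262 + (1032 - 3*250047 - 9090/11 + (19867/77)*3969) = 22262 + (1032 - 750141 - 9090/11 + 11264589/11) = 22262 + 3015300/11 = 3260182/11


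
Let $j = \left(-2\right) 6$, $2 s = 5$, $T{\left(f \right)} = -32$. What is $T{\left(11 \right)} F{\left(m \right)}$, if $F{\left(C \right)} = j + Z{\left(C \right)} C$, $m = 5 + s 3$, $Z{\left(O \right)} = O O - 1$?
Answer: $-61716$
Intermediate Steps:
$Z{\left(O \right)} = -1 + O^{2}$ ($Z{\left(O \right)} = O^{2} - 1 = -1 + O^{2}$)
$s = \frac{5}{2}$ ($s = \frac{1}{2} \cdot 5 = \frac{5}{2} \approx 2.5$)
$j = -12$
$m = \frac{25}{2}$ ($m = 5 + \frac{5}{2} \cdot 3 = 5 + \frac{15}{2} = \frac{25}{2} \approx 12.5$)
$F{\left(C \right)} = -12 + C \left(-1 + C^{2}\right)$ ($F{\left(C \right)} = -12 + \left(-1 + C^{2}\right) C = -12 + C \left(-1 + C^{2}\right)$)
$T{\left(11 \right)} F{\left(m \right)} = - 32 \left(-12 + \left(\frac{25}{2}\right)^{3} - \frac{25}{2}\right) = - 32 \left(-12 + \frac{15625}{8} - \frac{25}{2}\right) = \left(-32\right) \frac{15429}{8} = -61716$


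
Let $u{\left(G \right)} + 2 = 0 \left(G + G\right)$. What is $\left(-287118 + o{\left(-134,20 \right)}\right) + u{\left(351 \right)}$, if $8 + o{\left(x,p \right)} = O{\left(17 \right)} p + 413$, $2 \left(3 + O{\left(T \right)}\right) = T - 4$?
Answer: $-286645$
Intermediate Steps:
$O{\left(T \right)} = -5 + \frac{T}{2}$ ($O{\left(T \right)} = -3 + \frac{T - 4}{2} = -3 + \frac{-4 + T}{2} = -3 + \left(-2 + \frac{T}{2}\right) = -5 + \frac{T}{2}$)
$o{\left(x,p \right)} = 405 + \frac{7 p}{2}$ ($o{\left(x,p \right)} = -8 + \left(\left(-5 + \frac{1}{2} \cdot 17\right) p + 413\right) = -8 + \left(\left(-5 + \frac{17}{2}\right) p + 413\right) = -8 + \left(\frac{7 p}{2} + 413\right) = -8 + \left(413 + \frac{7 p}{2}\right) = 405 + \frac{7 p}{2}$)
$u{\left(G \right)} = -2$ ($u{\left(G \right)} = -2 + 0 \left(G + G\right) = -2 + 0 \cdot 2 G = -2 + 0 = -2$)
$\left(-287118 + o{\left(-134,20 \right)}\right) + u{\left(351 \right)} = \left(-287118 + \left(405 + \frac{7}{2} \cdot 20\right)\right) - 2 = \left(-287118 + \left(405 + 70\right)\right) - 2 = \left(-287118 + 475\right) - 2 = -286643 - 2 = -286645$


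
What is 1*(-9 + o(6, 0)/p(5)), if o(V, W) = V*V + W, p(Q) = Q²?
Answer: -189/25 ≈ -7.5600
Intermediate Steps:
o(V, W) = W + V² (o(V, W) = V² + W = W + V²)
1*(-9 + o(6, 0)/p(5)) = 1*(-9 + (0 + 6²)/(5²)) = 1*(-9 + (0 + 36)/25) = 1*(-9 + 36*(1/25)) = 1*(-9 + 36/25) = 1*(-189/25) = -189/25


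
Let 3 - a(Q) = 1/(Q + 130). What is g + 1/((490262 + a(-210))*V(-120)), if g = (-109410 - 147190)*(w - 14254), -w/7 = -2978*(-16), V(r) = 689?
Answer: 2411647630527782946080/27023407489 ≈ 8.9243e+10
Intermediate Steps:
a(Q) = 3 - 1/(130 + Q) (a(Q) = 3 - 1/(Q + 130) = 3 - 1/(130 + Q))
w = -333536 (w = -(-20846)*(-16) = -7*47648 = -333536)
g = 89242914000 (g = (-109410 - 147190)*(-333536 - 14254) = -256600*(-347790) = 89242914000)
g + 1/((490262 + a(-210))*V(-120)) = 89242914000 + 1/((490262 + (389 + 3*(-210))/(130 - 210))*689) = 89242914000 + (1/689)/(490262 + (389 - 630)/(-80)) = 89242914000 + (1/689)/(490262 - 1/80*(-241)) = 89242914000 + (1/689)/(490262 + 241/80) = 89242914000 + (1/689)/(39221201/80) = 89242914000 + (80/39221201)*(1/689) = 89242914000 + 80/27023407489 = 2411647630527782946080/27023407489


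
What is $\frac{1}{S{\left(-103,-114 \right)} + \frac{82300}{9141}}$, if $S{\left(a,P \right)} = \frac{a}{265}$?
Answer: $\frac{2422365}{20867977} \approx 0.11608$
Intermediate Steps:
$S{\left(a,P \right)} = \frac{a}{265}$ ($S{\left(a,P \right)} = a \frac{1}{265} = \frac{a}{265}$)
$\frac{1}{S{\left(-103,-114 \right)} + \frac{82300}{9141}} = \frac{1}{\frac{1}{265} \left(-103\right) + \frac{82300}{9141}} = \frac{1}{- \frac{103}{265} + 82300 \cdot \frac{1}{9141}} = \frac{1}{- \frac{103}{265} + \frac{82300}{9141}} = \frac{1}{\frac{20867977}{2422365}} = \frac{2422365}{20867977}$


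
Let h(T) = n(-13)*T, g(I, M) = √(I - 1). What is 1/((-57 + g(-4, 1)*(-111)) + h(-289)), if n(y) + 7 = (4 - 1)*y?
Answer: 13237/175279774 + 111*I*√5/175279774 ≈ 7.5519e-5 + 1.416e-6*I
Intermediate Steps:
n(y) = -7 + 3*y (n(y) = -7 + (4 - 1)*y = -7 + 3*y)
g(I, M) = √(-1 + I)
h(T) = -46*T (h(T) = (-7 + 3*(-13))*T = (-7 - 39)*T = -46*T)
1/((-57 + g(-4, 1)*(-111)) + h(-289)) = 1/((-57 + √(-1 - 4)*(-111)) - 46*(-289)) = 1/((-57 + √(-5)*(-111)) + 13294) = 1/((-57 + (I*√5)*(-111)) + 13294) = 1/((-57 - 111*I*√5) + 13294) = 1/(13237 - 111*I*√5)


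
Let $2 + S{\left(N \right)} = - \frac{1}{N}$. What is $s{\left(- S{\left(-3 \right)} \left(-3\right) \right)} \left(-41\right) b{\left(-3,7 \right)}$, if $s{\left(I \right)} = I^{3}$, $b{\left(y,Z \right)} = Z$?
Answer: $35875$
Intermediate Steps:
$S{\left(N \right)} = -2 - \frac{1}{N}$
$s{\left(- S{\left(-3 \right)} \left(-3\right) \right)} \left(-41\right) b{\left(-3,7 \right)} = \left(- (-2 - \frac{1}{-3}) \left(-3\right)\right)^{3} \left(-41\right) 7 = \left(- (-2 - - \frac{1}{3}) \left(-3\right)\right)^{3} \left(-41\right) 7 = \left(- (-2 + \frac{1}{3}) \left(-3\right)\right)^{3} \left(-41\right) 7 = \left(\left(-1\right) \left(- \frac{5}{3}\right) \left(-3\right)\right)^{3} \left(-41\right) 7 = \left(\frac{5}{3} \left(-3\right)\right)^{3} \left(-41\right) 7 = \left(-5\right)^{3} \left(-41\right) 7 = \left(-125\right) \left(-41\right) 7 = 5125 \cdot 7 = 35875$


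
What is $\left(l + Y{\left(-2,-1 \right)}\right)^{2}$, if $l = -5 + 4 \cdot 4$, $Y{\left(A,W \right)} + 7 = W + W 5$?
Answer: $4$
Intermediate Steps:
$Y{\left(A,W \right)} = -7 + 6 W$ ($Y{\left(A,W \right)} = -7 + \left(W + W 5\right) = -7 + \left(W + 5 W\right) = -7 + 6 W$)
$l = 11$ ($l = -5 + 16 = 11$)
$\left(l + Y{\left(-2,-1 \right)}\right)^{2} = \left(11 + \left(-7 + 6 \left(-1\right)\right)\right)^{2} = \left(11 - 13\right)^{2} = \left(-2\right)^{2} = 4$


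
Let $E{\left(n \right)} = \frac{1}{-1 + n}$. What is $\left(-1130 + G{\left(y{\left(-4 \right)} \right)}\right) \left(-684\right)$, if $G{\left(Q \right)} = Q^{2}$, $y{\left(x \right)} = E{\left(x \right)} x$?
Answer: $\frac{19312056}{25} \approx 7.7248 \cdot 10^{5}$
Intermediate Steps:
$y{\left(x \right)} = \frac{x}{-1 + x}$
$\left(-1130 + G{\left(y{\left(-4 \right)} \right)}\right) \left(-684\right) = \left(-1130 + \left(- \frac{4}{-1 - 4}\right)^{2}\right) \left(-684\right) = \left(-1130 + \left(- \frac{4}{-5}\right)^{2}\right) \left(-684\right) = \left(-1130 + \left(\left(-4\right) \left(- \frac{1}{5}\right)\right)^{2}\right) \left(-684\right) = \left(-1130 + \left(\frac{4}{5}\right)^{2}\right) \left(-684\right) = \left(-1130 + \frac{16}{25}\right) \left(-684\right) = \left(- \frac{28234}{25}\right) \left(-684\right) = \frac{19312056}{25}$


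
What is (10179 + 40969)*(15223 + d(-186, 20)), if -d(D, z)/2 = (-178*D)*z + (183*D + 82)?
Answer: -63484130380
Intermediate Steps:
d(D, z) = -164 - 366*D + 356*D*z (d(D, z) = -2*((-178*D)*z + (183*D + 82)) = -2*(-178*D*z + (82 + 183*D)) = -2*(82 + 183*D - 178*D*z) = -164 - 366*D + 356*D*z)
(10179 + 40969)*(15223 + d(-186, 20)) = (10179 + 40969)*(15223 + (-164 - 366*(-186) + 356*(-186)*20)) = 51148*(15223 + (-164 + 68076 - 1324320)) = 51148*(15223 - 1256408) = 51148*(-1241185) = -63484130380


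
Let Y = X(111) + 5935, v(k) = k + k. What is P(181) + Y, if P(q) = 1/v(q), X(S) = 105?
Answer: 2186481/362 ≈ 6040.0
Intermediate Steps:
v(k) = 2*k
P(q) = 1/(2*q)
Y = 6040 (Y = 105 + 5935 = 6040)
P(181) + Y = (1/2)/181 + 6040 = (1/2)*(1/181) + 6040 = 1/362 + 6040 = 2186481/362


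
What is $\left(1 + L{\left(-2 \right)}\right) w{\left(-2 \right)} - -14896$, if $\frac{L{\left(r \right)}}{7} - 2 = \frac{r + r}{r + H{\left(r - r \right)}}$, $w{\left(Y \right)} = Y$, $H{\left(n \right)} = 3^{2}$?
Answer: $14874$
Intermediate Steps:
$H{\left(n \right)} = 9$
$L{\left(r \right)} = 14 + \frac{14 r}{9 + r}$ ($L{\left(r \right)} = 14 + 7 \frac{r + r}{r + 9} = 14 + 7 \frac{2 r}{9 + r} = 14 + \frac{14 r}{9 + r}$)
$\left(1 + L{\left(-2 \right)}\right) w{\left(-2 \right)} - -14896 = \left(1 + \frac{14 \left(9 + 2 \left(-2\right)\right)}{9 - 2}\right) \left(-2\right) - -14896 = \left(1 + \frac{14 \left(9 - 4\right)}{7}\right) \left(-2\right) + 14896 = \left(1 + 14 \cdot \frac{1}{7} \cdot 5\right) \left(-2\right) + 14896 = \left(1 + 10\right) \left(-2\right) + 14896 = 11 \left(-2\right) + 14896 = -22 + 14896 = 14874$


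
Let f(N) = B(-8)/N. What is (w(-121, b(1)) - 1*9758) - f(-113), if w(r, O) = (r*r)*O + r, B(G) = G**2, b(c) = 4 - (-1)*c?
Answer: 7155902/113 ≈ 63327.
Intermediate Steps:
b(c) = 4 + c
w(r, O) = r + O*r**2 (w(r, O) = r**2*O + r = O*r**2 + r = r + O*r**2)
f(N) = 64/N (f(N) = (-8)**2/N = 64/N)
(w(-121, b(1)) - 1*9758) - f(-113) = (-121*(1 + (4 + 1)*(-121)) - 1*9758) - 64/(-113) = (-121*(1 + 5*(-121)) - 9758) - 64*(-1)/113 = (-121*(1 - 605) - 9758) - 1*(-64/113) = (-121*(-604) - 9758) + 64/113 = (73084 - 9758) + 64/113 = 63326 + 64/113 = 7155902/113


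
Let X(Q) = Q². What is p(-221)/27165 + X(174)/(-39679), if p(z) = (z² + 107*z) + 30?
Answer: 59471852/359293345 ≈ 0.16552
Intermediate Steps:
p(z) = 30 + z² + 107*z
p(-221)/27165 + X(174)/(-39679) = (30 + (-221)² + 107*(-221))/27165 + 174²/(-39679) = (30 + 48841 - 23647)*(1/27165) + 30276*(-1/39679) = 25224*(1/27165) - 30276/39679 = 8408/9055 - 30276/39679 = 59471852/359293345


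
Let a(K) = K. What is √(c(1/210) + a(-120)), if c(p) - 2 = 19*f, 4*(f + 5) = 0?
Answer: I*√213 ≈ 14.595*I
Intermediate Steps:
f = -5 (f = -5 + (¼)*0 = -5 + 0 = -5)
c(p) = -93 (c(p) = 2 + 19*(-5) = 2 - 95 = -93)
√(c(1/210) + a(-120)) = √(-93 - 120) = √(-213) = I*√213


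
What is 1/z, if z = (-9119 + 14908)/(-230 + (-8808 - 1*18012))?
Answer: -27050/5789 ≈ -4.6727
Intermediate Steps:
z = -5789/27050 (z = 5789/(-230 + (-8808 - 18012)) = 5789/(-230 - 26820) = 5789/(-27050) = 5789*(-1/27050) = -5789/27050 ≈ -0.21401)
1/z = 1/(-5789/27050) = -27050/5789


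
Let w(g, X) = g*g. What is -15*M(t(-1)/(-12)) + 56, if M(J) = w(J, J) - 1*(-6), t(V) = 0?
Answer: -34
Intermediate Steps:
w(g, X) = g²
M(J) = 6 + J² (M(J) = J² - 1*(-6) = J² + 6 = 6 + J²)
-15*M(t(-1)/(-12)) + 56 = -15*(6 + (0/(-12))²) + 56 = -15*(6 + (0*(-1/12))²) + 56 = -15*(6 + 0²) + 56 = -15*(6 + 0) + 56 = -15*6 + 56 = -90 + 56 = -34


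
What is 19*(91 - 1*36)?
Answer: 1045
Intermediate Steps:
19*(91 - 1*36) = 19*(91 - 36) = 19*55 = 1045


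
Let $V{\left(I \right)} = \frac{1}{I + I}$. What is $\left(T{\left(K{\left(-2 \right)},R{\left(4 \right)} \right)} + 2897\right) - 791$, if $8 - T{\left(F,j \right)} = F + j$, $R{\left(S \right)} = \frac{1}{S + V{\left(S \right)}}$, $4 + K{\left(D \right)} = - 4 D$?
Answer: $\frac{69622}{33} \approx 2109.8$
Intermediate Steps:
$V{\left(I \right)} = \frac{1}{2 I}$
$K{\left(D \right)} = -4 - 4 D$
$R{\left(S \right)} = \frac{1}{S + \frac{1}{2 S}}$
$T{\left(F,j \right)} = 8 - F - j$ ($T{\left(F,j \right)} = 8 - \left(F + j\right) = 8 - F - j$)
$\left(T{\left(K{\left(-2 \right)},R{\left(4 \right)} \right)} + 2897\right) - 791 = \left(\left(8 - \left(-4 - -8\right) - 2 \cdot 4 \frac{1}{1 + 2 \cdot 4^{2}}\right) + 2897\right) - 791 = \left(\left(8 - \left(-4 + 8\right) - 2 \cdot 4 \frac{1}{1 + 2 \cdot 16}\right) + 2897\right) - 791 = \left(\left(8 - 4 - 2 \cdot 4 \frac{1}{1 + 32}\right) + 2897\right) - 791 = \left(\left(8 - 4 - 2 \cdot 4 \cdot \frac{1}{33}\right) + 2897\right) - 791 = \left(\left(8 - 4 - \frac{8}{33}\right) + 2897\right) - 791 = \left(\frac{124}{33} + 2897\right) - 791 = \frac{95725}{33} - 791 = \frac{69622}{33}$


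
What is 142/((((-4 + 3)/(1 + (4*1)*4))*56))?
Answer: -1207/28 ≈ -43.107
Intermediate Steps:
142/((((-4 + 3)/(1 + (4*1)*4))*56)) = 142/((-1/(1 + 4*4)*56)) = 142/((-1/(1 + 16)*56)) = 142/((-1/17*56)) = 142/(-56/17) = 142*(-17/56) = -1207/28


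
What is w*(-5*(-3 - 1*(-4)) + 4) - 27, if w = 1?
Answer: -28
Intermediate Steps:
w*(-5*(-3 - 1*(-4)) + 4) - 27 = 1*(-5*(-3 - 1*(-4)) + 4) - 27 = 1*(-5*(-3 + 4) + 4) - 27 = 1*(-5*1 + 4) - 27 = 1*(-5 + 4) - 27 = 1*(-1) - 27 = -1 - 27 = -28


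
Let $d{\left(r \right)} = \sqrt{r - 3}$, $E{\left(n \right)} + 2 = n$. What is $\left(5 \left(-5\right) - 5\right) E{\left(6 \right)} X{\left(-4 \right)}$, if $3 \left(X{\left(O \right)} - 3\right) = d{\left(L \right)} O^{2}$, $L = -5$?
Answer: $-360 - 1280 i \sqrt{2} \approx -360.0 - 1810.2 i$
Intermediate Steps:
$E{\left(n \right)} = -2 + n$
$d{\left(r \right)} = \sqrt{-3 + r}$
$X{\left(O \right)} = 3 + \frac{2 i \sqrt{2} O^{2}}{3}$ ($X{\left(O \right)} = 3 + \frac{\sqrt{-3 - 5} O^{2}}{3} = 3 + \frac{\sqrt{-8} O^{2}}{3} = 3 + \frac{2 i \sqrt{2} O^{2}}{3}$)
$\left(5 \left(-5\right) - 5\right) E{\left(6 \right)} X{\left(-4 \right)} = \left(5 \left(-5\right) - 5\right) \left(-2 + 6\right) \left(3 + \frac{2 i \sqrt{2} \left(-4\right)^{2}}{3}\right) = \left(-25 - 5\right) 4 \left(3 + \frac{2}{3} i \sqrt{2} \cdot 16\right) = - 30 \cdot 4 \left(3 + \frac{32 i \sqrt{2}}{3}\right) = - 30 \left(12 + \frac{128 i \sqrt{2}}{3}\right) = -360 - 1280 i \sqrt{2}$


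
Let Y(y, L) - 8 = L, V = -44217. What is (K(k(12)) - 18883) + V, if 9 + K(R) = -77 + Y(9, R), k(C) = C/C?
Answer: -63177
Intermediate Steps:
k(C) = 1
Y(y, L) = 8 + L
K(R) = -78 + R (K(R) = -9 + (-77 + (8 + R)) = -9 + (-69 + R) = -78 + R)
(K(k(12)) - 18883) + V = ((-78 + 1) - 18883) - 44217 = (-77 - 18883) - 44217 = -18960 - 44217 = -63177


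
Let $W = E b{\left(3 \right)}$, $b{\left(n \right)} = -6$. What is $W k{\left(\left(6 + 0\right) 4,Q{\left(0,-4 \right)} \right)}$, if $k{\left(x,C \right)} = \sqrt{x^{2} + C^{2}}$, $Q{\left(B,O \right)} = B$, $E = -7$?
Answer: $1008$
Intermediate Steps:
$k{\left(x,C \right)} = \sqrt{C^{2} + x^{2}}$
$W = 42$ ($W = \left(-7\right) \left(-6\right) = 42$)
$W k{\left(\left(6 + 0\right) 4,Q{\left(0,-4 \right)} \right)} = 42 \sqrt{0^{2} + \left(\left(6 + 0\right) 4\right)^{2}} = 42 \sqrt{0 + \left(6 \cdot 4\right)^{2}} = 42 \sqrt{0 + 24^{2}} = 42 \sqrt{0 + 576} = 42 \sqrt{576} = 42 \cdot 24 = 1008$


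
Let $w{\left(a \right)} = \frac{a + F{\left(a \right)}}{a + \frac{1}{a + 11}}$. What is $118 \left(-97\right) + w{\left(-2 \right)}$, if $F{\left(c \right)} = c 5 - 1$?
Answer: $- \frac{194465}{17} \approx -11439.0$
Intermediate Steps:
$F{\left(c \right)} = -1 + 5 c$ ($F{\left(c \right)} = 5 c - 1 = -1 + 5 c$)
$w{\left(a \right)} = \frac{-1 + 6 a}{a + \frac{1}{11 + a}}$ ($w{\left(a \right)} = \frac{a + \left(-1 + 5 a\right)}{a + \frac{1}{a + 11}} = \frac{-1 + 6 a}{a + \frac{1}{11 + a}}$)
$118 \left(-97\right) + w{\left(-2 \right)} = 118 \left(-97\right) + \frac{-11 + 6 \left(-2\right)^{2} + 65 \left(-2\right)}{1 + \left(-2\right)^{2} + 11 \left(-2\right)} = -11446 + \frac{-11 + 6 \cdot 4 - 130}{1 + 4 - 22} = -11446 + \frac{-11 + 24 - 130}{-17} = -11446 - - \frac{117}{17} = -11446 + \frac{117}{17} = - \frac{194465}{17}$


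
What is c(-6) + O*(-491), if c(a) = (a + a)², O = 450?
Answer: -220806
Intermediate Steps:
c(a) = 4*a² (c(a) = (2*a)² = 4*a²)
c(-6) + O*(-491) = 4*(-6)² + 450*(-491) = 4*36 - 220950 = 144 - 220950 = -220806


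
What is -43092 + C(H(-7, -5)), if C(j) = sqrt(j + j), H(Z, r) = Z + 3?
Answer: -43092 + 2*I*sqrt(2) ≈ -43092.0 + 2.8284*I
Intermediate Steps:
H(Z, r) = 3 + Z
C(j) = sqrt(2)*sqrt(j) (C(j) = sqrt(2*j) = sqrt(2)*sqrt(j))
-43092 + C(H(-7, -5)) = -43092 + sqrt(2)*sqrt(3 - 7) = -43092 + sqrt(2)*sqrt(-4) = -43092 + sqrt(2)*(2*I) = -43092 + 2*I*sqrt(2)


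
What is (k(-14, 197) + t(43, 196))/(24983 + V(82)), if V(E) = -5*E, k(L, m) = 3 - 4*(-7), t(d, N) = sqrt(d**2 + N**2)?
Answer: 31/24573 + sqrt(40265)/24573 ≈ 0.0094275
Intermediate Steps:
t(d, N) = sqrt(N**2 + d**2)
k(L, m) = 31 (k(L, m) = 3 + 28 = 31)
(k(-14, 197) + t(43, 196))/(24983 + V(82)) = (31 + sqrt(196**2 + 43**2))/(24983 - 5*82) = (31 + sqrt(38416 + 1849))/(24983 - 410) = (31 + sqrt(40265))/24573 = (31 + sqrt(40265))*(1/24573) = 31/24573 + sqrt(40265)/24573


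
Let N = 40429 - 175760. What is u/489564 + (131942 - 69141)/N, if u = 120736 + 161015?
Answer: 2461511939/22084395228 ≈ 0.11146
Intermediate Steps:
N = -135331
u = 281751
u/489564 + (131942 - 69141)/N = 281751/489564 + (131942 - 69141)/(-135331) = 281751*(1/489564) + 62801*(-1/135331) = 93917/163188 - 62801/135331 = 2461511939/22084395228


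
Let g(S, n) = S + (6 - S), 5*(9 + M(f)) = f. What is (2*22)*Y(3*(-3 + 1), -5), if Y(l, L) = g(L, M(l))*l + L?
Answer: -1804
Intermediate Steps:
M(f) = -9 + f/5
g(S, n) = 6
Y(l, L) = L + 6*l (Y(l, L) = 6*l + L = L + 6*l)
(2*22)*Y(3*(-3 + 1), -5) = (2*22)*(-5 + 6*(3*(-3 + 1))) = 44*(-5 + 6*(3*(-2))) = 44*(-5 + 6*(-6)) = 44*(-5 - 36) = 44*(-41) = -1804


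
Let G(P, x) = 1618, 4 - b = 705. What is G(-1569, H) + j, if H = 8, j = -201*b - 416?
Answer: 142103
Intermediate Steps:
b = -701 (b = 4 - 1*705 = 4 - 705 = -701)
j = 140485 (j = -201*(-701) - 416 = 140901 - 416 = 140485)
G(-1569, H) + j = 1618 + 140485 = 142103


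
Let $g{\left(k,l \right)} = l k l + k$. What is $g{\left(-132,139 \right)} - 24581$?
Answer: $-2575085$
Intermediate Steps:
$g{\left(k,l \right)} = k + k l^{2}$ ($g{\left(k,l \right)} = k l l + k = k l^{2} + k = k + k l^{2}$)
$g{\left(-132,139 \right)} - 24581 = - 132 \left(1 + 139^{2}\right) - 24581 = - 132 \left(1 + 19321\right) - 24581 = \left(-132\right) 19322 - 24581 = -2550504 - 24581 = -2575085$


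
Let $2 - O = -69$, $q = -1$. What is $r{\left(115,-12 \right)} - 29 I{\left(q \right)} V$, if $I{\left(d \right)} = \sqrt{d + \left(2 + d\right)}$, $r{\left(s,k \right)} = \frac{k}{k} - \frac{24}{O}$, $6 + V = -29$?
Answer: $\frac{47}{71} \approx 0.66197$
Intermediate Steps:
$V = -35$ ($V = -6 - 29 = -35$)
$O = 71$ ($O = 2 - -69 = 2 + 69 = 71$)
$r{\left(s,k \right)} = \frac{47}{71}$ ($r{\left(s,k \right)} = \frac{k}{k} - \frac{24}{71} = 1 - \frac{24}{71} = \frac{47}{71}$)
$I{\left(d \right)} = \sqrt{2 + 2 d}$
$r{\left(115,-12 \right)} - 29 I{\left(q \right)} V = \frac{47}{71} - 29 \sqrt{2 + 2 \left(-1\right)} \left(-35\right) = \frac{47}{71} - 29 \sqrt{2 - 2} \left(-35\right) = \frac{47}{71} - 29 \sqrt{0} \left(-35\right) = \frac{47}{71} - 29 \cdot 0 \left(-35\right) = \frac{47}{71} - 0 \left(-35\right) = \frac{47}{71} - 0 = \frac{47}{71} + 0 = \frac{47}{71}$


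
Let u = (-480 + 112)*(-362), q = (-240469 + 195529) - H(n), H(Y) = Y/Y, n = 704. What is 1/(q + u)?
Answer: 1/88275 ≈ 1.1328e-5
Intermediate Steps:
H(Y) = 1
q = -44941 (q = (-240469 + 195529) - 1*1 = -44940 - 1 = -44941)
u = 133216 (u = -368*(-362) = 133216)
1/(q + u) = 1/(-44941 + 133216) = 1/88275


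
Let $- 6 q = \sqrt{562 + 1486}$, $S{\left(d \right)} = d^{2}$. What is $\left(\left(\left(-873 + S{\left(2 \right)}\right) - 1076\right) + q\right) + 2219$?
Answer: $274 - \frac{16 \sqrt{2}}{3} \approx 266.46$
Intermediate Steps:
$q = - \frac{16 \sqrt{2}}{3}$ ($q = - \frac{\sqrt{562 + 1486}}{6} = - \frac{\sqrt{2048}}{6} = - \frac{32 \sqrt{2}}{6} = - \frac{16 \sqrt{2}}{3} \approx -7.5425$)
$\left(\left(\left(-873 + S{\left(2 \right)}\right) - 1076\right) + q\right) + 2219 = \left(\left(\left(-873 + 2^{2}\right) - 1076\right) - \frac{16 \sqrt{2}}{3}\right) + 2219 = \left(\left(\left(-873 + 4\right) - 1076\right) - \frac{16 \sqrt{2}}{3}\right) + 2219 = \left(\left(-869 - 1076\right) - \frac{16 \sqrt{2}}{3}\right) + 2219 = \left(-1945 - \frac{16 \sqrt{2}}{3}\right) + 2219 = 274 - \frac{16 \sqrt{2}}{3}$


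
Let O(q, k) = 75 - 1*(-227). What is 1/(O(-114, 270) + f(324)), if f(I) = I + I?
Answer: 1/950 ≈ 0.0010526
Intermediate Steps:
f(I) = 2*I
O(q, k) = 302 (O(q, k) = 75 + 227 = 302)
1/(O(-114, 270) + f(324)) = 1/(302 + 2*324) = 1/(302 + 648) = 1/950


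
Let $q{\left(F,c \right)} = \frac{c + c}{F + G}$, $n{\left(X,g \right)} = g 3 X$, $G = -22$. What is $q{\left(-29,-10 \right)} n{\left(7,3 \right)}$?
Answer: $\frac{420}{17} \approx 24.706$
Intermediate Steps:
$n{\left(X,g \right)} = 3 X g$ ($n{\left(X,g \right)} = 3 g X = 3 X g$)
$q{\left(F,c \right)} = \frac{2 c}{-22 + F}$ ($q{\left(F,c \right)} = \frac{c + c}{F - 22} = \frac{2 c}{-22 + F}$)
$q{\left(-29,-10 \right)} n{\left(7,3 \right)} = 2 \left(-10\right) \frac{1}{-22 - 29} \cdot 3 \cdot 7 \cdot 3 = 2 \left(-10\right) \frac{1}{-51} \cdot 63 = 2 \left(-10\right) \left(- \frac{1}{51}\right) 63 = \frac{20}{51} \cdot 63 = \frac{420}{17}$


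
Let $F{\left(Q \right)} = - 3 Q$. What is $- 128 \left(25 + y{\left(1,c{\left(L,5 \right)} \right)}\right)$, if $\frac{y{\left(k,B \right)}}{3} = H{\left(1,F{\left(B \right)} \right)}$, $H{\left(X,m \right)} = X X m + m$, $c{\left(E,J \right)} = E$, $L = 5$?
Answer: $8320$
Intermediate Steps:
$H{\left(X,m \right)} = m + m X^{2}$ ($H{\left(X,m \right)} = X^{2} m + m = m X^{2} + m = m + m X^{2}$)
$y{\left(k,B \right)} = - 18 B$ ($y{\left(k,B \right)} = 3 - 3 B \left(1 + 1^{2}\right) = 3 - 3 B \left(1 + 1\right) = 3 - 3 B 2 = 3 \left(- 6 B\right) = - 18 B$)
$- 128 \left(25 + y{\left(1,c{\left(L,5 \right)} \right)}\right) = - 128 \left(25 - 90\right) = \left(-128\right) \left(-65\right) = 8320$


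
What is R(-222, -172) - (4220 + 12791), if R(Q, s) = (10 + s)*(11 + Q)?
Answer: 17171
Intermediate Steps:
R(-222, -172) - (4220 + 12791) = (110 + 10*(-222) + 11*(-172) - 222*(-172)) - (4220 + 12791) = (110 - 2220 - 1892 + 38184) - 1*17011 = 34182 - 17011 = 17171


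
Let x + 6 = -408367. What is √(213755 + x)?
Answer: I*√194618 ≈ 441.16*I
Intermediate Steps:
x = -408373 (x = -6 - 408367 = -408373)
√(213755 + x) = √(213755 - 408373) = √(-194618) = I*√194618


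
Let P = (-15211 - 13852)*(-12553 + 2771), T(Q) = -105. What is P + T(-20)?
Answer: 284294161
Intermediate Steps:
P = 284294266 (P = -29063*(-9782) = 284294266)
P + T(-20) = 284294266 - 105 = 284294161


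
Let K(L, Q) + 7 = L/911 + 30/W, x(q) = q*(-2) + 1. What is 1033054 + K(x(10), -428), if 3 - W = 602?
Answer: 563722345672/545689 ≈ 1.0330e+6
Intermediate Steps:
W = -599 (W = 3 - 1*602 = 3 - 602 = -599)
x(q) = 1 - 2*q (x(q) = -2*q + 1 = 1 - 2*q)
K(L, Q) = -4223/599 + L/911 (K(L, Q) = -7 + (L/911 + 30/(-599)) = -7 + (L*(1/911) + 30*(-1/599)) = -7 + (L/911 - 30/599) = -7 + (-30/599 + L/911) = -4223/599 + L/911)
1033054 + K(x(10), -428) = 1033054 + (-4223/599 + (1 - 2*10)/911) = 1033054 + (-4223/599 + (1 - 20)/911) = 1033054 + (-4223/599 + (1/911)*(-19)) = 1033054 + (-4223/599 - 19/911) = 1033054 - 3858534/545689 = 563722345672/545689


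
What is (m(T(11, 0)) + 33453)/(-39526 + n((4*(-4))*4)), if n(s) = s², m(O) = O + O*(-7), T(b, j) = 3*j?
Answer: -11151/11810 ≈ -0.94420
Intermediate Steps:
m(O) = -6*O (m(O) = O - 7*O = -6*O)
(m(T(11, 0)) + 33453)/(-39526 + n((4*(-4))*4)) = (-18*0 + 33453)/(-39526 + ((4*(-4))*4)²) = (-6*0 + 33453)/(-39526 + (-16*4)²) = (0 + 33453)/(-39526 + (-64)²) = 33453/(-39526 + 4096) = 33453/(-35430) = 33453*(-1/35430) = -11151/11810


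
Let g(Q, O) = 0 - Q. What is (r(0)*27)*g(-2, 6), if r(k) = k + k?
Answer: 0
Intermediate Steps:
g(Q, O) = -Q
r(k) = 2*k
(r(0)*27)*g(-2, 6) = ((2*0)*27)*(-1*(-2)) = (0*27)*2 = 0*2 = 0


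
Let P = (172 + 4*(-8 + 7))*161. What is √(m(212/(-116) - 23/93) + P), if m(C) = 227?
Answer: 5*√1091 ≈ 165.15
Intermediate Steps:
P = 27048 (P = (172 + 4*(-1))*161 = (172 - 4)*161 = 168*161 = 27048)
√(m(212/(-116) - 23/93) + P) = √(227 + 27048) = √27275 = 5*√1091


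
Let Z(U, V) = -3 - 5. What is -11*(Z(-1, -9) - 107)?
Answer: 1265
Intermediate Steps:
Z(U, V) = -8
-11*(Z(-1, -9) - 107) = -11*(-8 - 107) = -11*(-115) = 1265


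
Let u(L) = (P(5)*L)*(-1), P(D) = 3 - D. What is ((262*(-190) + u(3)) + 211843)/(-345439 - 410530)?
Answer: -162069/755969 ≈ -0.21439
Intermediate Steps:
u(L) = 2*L (u(L) = ((3 - 1*5)*L)*(-1) = ((3 - 5)*L)*(-1) = -2*L*(-1) = 2*L)
((262*(-190) + u(3)) + 211843)/(-345439 - 410530) = ((262*(-190) + 2*3) + 211843)/(-345439 - 410530) = ((-49780 + 6) + 211843)/(-755969) = (-49774 + 211843)*(-1/755969) = 162069*(-1/755969) = -162069/755969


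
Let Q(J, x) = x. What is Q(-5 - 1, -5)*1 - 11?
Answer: -16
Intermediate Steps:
Q(-5 - 1, -5)*1 - 11 = -5*1 - 11 = -5 - 11 = -16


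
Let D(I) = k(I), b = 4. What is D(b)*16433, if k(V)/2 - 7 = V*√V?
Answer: 492990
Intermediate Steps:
k(V) = 14 + 2*V^(3/2) (k(V) = 14 + 2*(V*√V) = 14 + 2*V^(3/2))
D(I) = 14 + 2*I^(3/2)
D(b)*16433 = (14 + 2*4^(3/2))*16433 = (14 + 2*8)*16433 = (14 + 16)*16433 = 30*16433 = 492990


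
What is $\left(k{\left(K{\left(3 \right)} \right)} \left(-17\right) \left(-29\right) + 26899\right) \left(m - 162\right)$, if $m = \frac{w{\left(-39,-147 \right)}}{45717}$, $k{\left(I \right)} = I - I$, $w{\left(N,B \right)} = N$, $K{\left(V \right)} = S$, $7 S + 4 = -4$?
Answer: $- \frac{66406395169}{15239} \approx -4.3577 \cdot 10^{6}$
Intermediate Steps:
$S = - \frac{8}{7}$ ($S = - \frac{4}{7} + \frac{1}{7} \left(-4\right) = - \frac{4}{7} - \frac{4}{7} = - \frac{8}{7} \approx -1.1429$)
$K{\left(V \right)} = - \frac{8}{7}$
$k{\left(I \right)} = 0$
$m = - \frac{13}{15239}$ ($m = - \frac{39}{45717} = \left(-39\right) \frac{1}{45717} = - \frac{13}{15239} \approx -0.00085307$)
$\left(k{\left(K{\left(3 \right)} \right)} \left(-17\right) \left(-29\right) + 26899\right) \left(m - 162\right) = \left(0 \left(-17\right) \left(-29\right) + 26899\right) \left(- \frac{13}{15239} - 162\right) = \left(0 \left(-29\right) + 26899\right) \left(- \frac{2468731}{15239}\right) = \left(0 + 26899\right) \left(- \frac{2468731}{15239}\right) = 26899 \left(- \frac{2468731}{15239}\right) = - \frac{66406395169}{15239}$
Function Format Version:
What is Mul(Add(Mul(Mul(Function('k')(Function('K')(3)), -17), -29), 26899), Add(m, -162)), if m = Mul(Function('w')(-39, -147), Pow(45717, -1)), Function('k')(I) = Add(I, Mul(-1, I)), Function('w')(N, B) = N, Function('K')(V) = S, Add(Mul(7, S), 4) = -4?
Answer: Rational(-66406395169, 15239) ≈ -4.3577e+6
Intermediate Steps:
S = Rational(-8, 7) (S = Add(Rational(-4, 7), Mul(Rational(1, 7), -4)) = Add(Rational(-4, 7), Rational(-4, 7)) = Rational(-8, 7) ≈ -1.1429)
Function('K')(V) = Rational(-8, 7)
Function('k')(I) = 0
m = Rational(-13, 15239) (m = Mul(-39, Pow(45717, -1)) = Mul(-39, Rational(1, 45717)) = Rational(-13, 15239) ≈ -0.00085307)
Mul(Add(Mul(Mul(Function('k')(Function('K')(3)), -17), -29), 26899), Add(m, -162)) = Mul(Add(Mul(Mul(0, -17), -29), 26899), Add(Rational(-13, 15239), -162)) = Mul(Add(Mul(0, -29), 26899), Rational(-2468731, 15239)) = Mul(Add(0, 26899), Rational(-2468731, 15239)) = Mul(26899, Rational(-2468731, 15239)) = Rational(-66406395169, 15239)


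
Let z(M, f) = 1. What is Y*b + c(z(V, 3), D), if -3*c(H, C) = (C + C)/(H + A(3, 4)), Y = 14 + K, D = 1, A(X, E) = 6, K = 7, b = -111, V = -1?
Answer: -48953/21 ≈ -2331.1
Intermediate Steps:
Y = 21 (Y = 14 + 7 = 21)
c(H, C) = -2*C/(3*(6 + H)) (c(H, C) = -(C + C)/(3*(H + 6)) = -2*C/(3*(6 + H)))
Y*b + c(z(V, 3), D) = 21*(-111) - 2*1/(18 + 3*1) = -2331 - 2*1/(18 + 3) = -2331 - 2*1/21 = -2331 - 2*1*1/21 = -2331 - 2/21 = -48953/21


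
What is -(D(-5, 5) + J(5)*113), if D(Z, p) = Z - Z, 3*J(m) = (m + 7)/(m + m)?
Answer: -226/5 ≈ -45.200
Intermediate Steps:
J(m) = (7 + m)/(6*m) (J(m) = ((m + 7)/(m + m))/3 = ((7 + m)/((2*m)))/3 = ((7 + m)*(1/(2*m)))/3 = ((7 + m)/(2*m))/3 = (7 + m)/(6*m))
D(Z, p) = 0
-(D(-5, 5) + J(5)*113) = -(0 + ((⅙)*(7 + 5)/5)*113) = -(0 + ((⅙)*(⅕)*12)*113) = -(0 + (⅖)*113) = -(0 + 226/5) = -1*226/5 = -226/5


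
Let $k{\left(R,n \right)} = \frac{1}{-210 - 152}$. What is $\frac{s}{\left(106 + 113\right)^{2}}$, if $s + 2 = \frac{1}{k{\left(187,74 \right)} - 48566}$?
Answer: $- \frac{11720716}{281065736391} \approx -4.1701 \cdot 10^{-5}$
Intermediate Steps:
$k{\left(R,n \right)} = - \frac{1}{362}$ ($k{\left(R,n \right)} = \frac{1}{-362} = - \frac{1}{362}$)
$s = - \frac{35162148}{17580893}$ ($s = -2 + \frac{1}{- \frac{1}{362} - 48566} = -2 + \frac{1}{- \frac{17580893}{362}} = -2 - \frac{362}{17580893} = - \frac{35162148}{17580893} \approx -2.0$)
$\frac{s}{\left(106 + 113\right)^{2}} = - \frac{35162148}{17580893 \left(106 + 113\right)^{2}} = - \frac{35162148}{17580893 \cdot 219^{2}} = - \frac{35162148}{17580893 \cdot 47961} = \left(- \frac{35162148}{17580893}\right) \frac{1}{47961} = - \frac{11720716}{281065736391}$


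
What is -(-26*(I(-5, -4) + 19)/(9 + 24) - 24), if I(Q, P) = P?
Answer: 394/11 ≈ 35.818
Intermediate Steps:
-(-26*(I(-5, -4) + 19)/(9 + 24) - 24) = -(-26*(-4 + 19)/(9 + 24) - 24) = -(-26/(33/15) - 24) = -(-26/(33*(1/15)) - 24) = -(-26/11/5 - 24) = -(-26*5/11 - 24) = -(-130/11 - 24) = -1*(-394/11) = 394/11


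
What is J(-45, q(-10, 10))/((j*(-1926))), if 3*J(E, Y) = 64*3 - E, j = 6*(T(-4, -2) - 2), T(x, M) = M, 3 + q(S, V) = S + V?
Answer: 79/46224 ≈ 0.0017091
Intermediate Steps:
q(S, V) = -3 + S + V (q(S, V) = -3 + (S + V) = -3 + S + V)
j = -24 (j = 6*(-2 - 2) = 6*(-4) = -24)
J(E, Y) = 64 - E/3 (J(E, Y) = (64*3 - E)/3 = (192 - E)/3 = 64 - E/3)
J(-45, q(-10, 10))/((j*(-1926))) = (64 - ⅓*(-45))/((-24*(-1926))) = (64 + 15)/46224 = 79*(1/46224) = 79/46224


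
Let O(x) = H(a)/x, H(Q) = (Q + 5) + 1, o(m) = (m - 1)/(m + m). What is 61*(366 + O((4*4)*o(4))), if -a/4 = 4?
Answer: 66673/3 ≈ 22224.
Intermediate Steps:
a = -16 (a = -4*4 = -16)
o(m) = (-1 + m)/(2*m) (o(m) = (-1 + m)/((2*m)) = (-1 + m)*(1/(2*m)) = (-1 + m)/(2*m))
H(Q) = 6 + Q (H(Q) = (5 + Q) + 1 = 6 + Q)
O(x) = -10/x (O(x) = (6 - 16)/x = -10/x)
61*(366 + O((4*4)*o(4))) = 61*(366 - 10*1/(2*(-1 + 4))) = 61*(366 - 10/(16*((½)*(¼)*3))) = 61*(366 - 10/(16*(3/8))) = 61*(366 - 10/6) = 61*(366 - 10*⅙) = 61*(366 - 5/3) = 61*(1093/3) = 66673/3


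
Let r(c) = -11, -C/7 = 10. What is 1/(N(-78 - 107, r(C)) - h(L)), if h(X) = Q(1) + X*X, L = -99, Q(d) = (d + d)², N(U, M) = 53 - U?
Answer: -1/9567 ≈ -0.00010453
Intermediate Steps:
C = -70 (C = -7*10 = -70)
Q(d) = 4*d² (Q(d) = (2*d)² = 4*d²)
h(X) = 4 + X² (h(X) = 4*1² + X*X = 4*1 + X² = 4 + X²)
1/(N(-78 - 107, r(C)) - h(L)) = 1/((53 - (-78 - 107)) - (4 + (-99)²)) = 1/((53 - 1*(-185)) - (4 + 9801)) = 1/((53 + 185) - 1*9805) = 1/(238 - 9805) = 1/(-9567) = -1/9567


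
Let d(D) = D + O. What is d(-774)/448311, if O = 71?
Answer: -703/448311 ≈ -0.0015681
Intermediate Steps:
d(D) = 71 + D (d(D) = D + 71 = 71 + D)
d(-774)/448311 = (71 - 774)/448311 = -703*1/448311 = -703/448311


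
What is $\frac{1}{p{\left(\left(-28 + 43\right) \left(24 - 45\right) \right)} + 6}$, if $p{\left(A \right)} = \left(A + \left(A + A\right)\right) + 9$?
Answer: $- \frac{1}{930} \approx -0.0010753$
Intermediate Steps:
$p{\left(A \right)} = 9 + 3 A$ ($p{\left(A \right)} = \left(A + 2 A\right) + 9 = 3 A + 9 = 9 + 3 A$)
$\frac{1}{p{\left(\left(-28 + 43\right) \left(24 - 45\right) \right)} + 6} = \frac{1}{\left(9 + 3 \left(-28 + 43\right) \left(24 - 45\right)\right) + 6} = \frac{1}{\left(9 + 3 \cdot 15 \left(-21\right)\right) + 6} = \frac{1}{\left(9 + 3 \left(-315\right)\right) + 6} = \frac{1}{\left(9 - 945\right) + 6} = \frac{1}{-936 + 6} = \frac{1}{-930} = - \frac{1}{930}$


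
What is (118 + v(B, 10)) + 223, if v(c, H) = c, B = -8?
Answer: 333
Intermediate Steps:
(118 + v(B, 10)) + 223 = (118 - 8) + 223 = 110 + 223 = 333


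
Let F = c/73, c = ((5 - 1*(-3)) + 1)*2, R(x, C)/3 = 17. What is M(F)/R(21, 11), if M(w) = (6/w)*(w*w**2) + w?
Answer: 1086/90593 ≈ 0.011988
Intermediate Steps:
R(x, C) = 51 (R(x, C) = 3*17 = 51)
c = 18 (c = ((5 + 3) + 1)*2 = (8 + 1)*2 = 9*2 = 18)
F = 18/73 ≈ 0.24658
M(w) = w + 6*w**2 (M(w) = (6/w)*w**3 + w = 6*w**2 + w = w + 6*w**2)
M(F)/R(21, 11) = (18*(1 + 6*(18/73))/73)/51 = (18*(1 + 108/73)/73)*(1/51) = ((18/73)*(181/73))*(1/51) = (3258/5329)*(1/51) = 1086/90593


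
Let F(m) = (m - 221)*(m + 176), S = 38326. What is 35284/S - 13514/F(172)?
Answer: 9651727/5633922 ≈ 1.7131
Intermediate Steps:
F(m) = (-221 + m)*(176 + m)
35284/S - 13514/F(172) = 35284/38326 - 13514/(-38896 + 172**2 - 45*172) = 35284*(1/38326) - 13514/(-38896 + 29584 - 7740) = 17642/19163 - 13514/(-17052) = 17642/19163 - 13514*(-1/17052) = 17642/19163 + 233/294 = 9651727/5633922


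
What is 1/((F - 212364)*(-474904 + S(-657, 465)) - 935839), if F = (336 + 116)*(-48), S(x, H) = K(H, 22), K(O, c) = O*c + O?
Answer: 1/108651822701 ≈ 9.2037e-12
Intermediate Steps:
K(O, c) = O + O*c
S(x, H) = 23*H (S(x, H) = H*(1 + 22) = H*23 = 23*H)
F = -21696 (F = 452*(-48) = -21696)
1/((F - 212364)*(-474904 + S(-657, 465)) - 935839) = 1/((-21696 - 212364)*(-474904 + 23*465) - 935839) = 1/(-234060*(-474904 + 10695) - 935839) = 1/(-234060*(-464209) - 935839) = 1/(108652758540 - 935839) = 1/108651822701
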